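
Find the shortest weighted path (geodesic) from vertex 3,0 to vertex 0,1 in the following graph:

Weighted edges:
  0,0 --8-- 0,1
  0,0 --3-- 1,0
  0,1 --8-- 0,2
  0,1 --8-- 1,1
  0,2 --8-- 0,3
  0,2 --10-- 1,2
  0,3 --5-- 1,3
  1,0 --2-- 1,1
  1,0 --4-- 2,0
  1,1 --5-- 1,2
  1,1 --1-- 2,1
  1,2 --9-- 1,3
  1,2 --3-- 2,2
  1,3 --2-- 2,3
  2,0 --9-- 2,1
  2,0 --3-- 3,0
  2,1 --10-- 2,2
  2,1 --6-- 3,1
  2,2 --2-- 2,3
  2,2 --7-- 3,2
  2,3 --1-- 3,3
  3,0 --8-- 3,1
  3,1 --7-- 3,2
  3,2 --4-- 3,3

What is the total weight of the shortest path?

Shortest path: 3,0 → 2,0 → 1,0 → 1,1 → 0,1, total weight = 17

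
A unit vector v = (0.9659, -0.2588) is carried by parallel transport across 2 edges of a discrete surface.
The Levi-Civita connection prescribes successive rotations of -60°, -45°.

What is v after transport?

Total rotation: (-60°) + (-45°) = -105°. Final vector: (-0.5000, -0.8660)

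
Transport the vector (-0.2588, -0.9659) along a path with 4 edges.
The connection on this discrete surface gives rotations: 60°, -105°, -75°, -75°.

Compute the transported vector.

Total rotation: 60° + (-105°) + (-75°) + (-75°) = -195° ≡ 165° (mod 360°). Final vector: (0.5000, 0.8660)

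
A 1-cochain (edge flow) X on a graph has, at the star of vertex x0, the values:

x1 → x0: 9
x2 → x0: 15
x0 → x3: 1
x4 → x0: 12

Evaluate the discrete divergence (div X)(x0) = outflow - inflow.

Divergence = sum of outgoing flows = (-9) + (-15) + 1 + (-12) = -35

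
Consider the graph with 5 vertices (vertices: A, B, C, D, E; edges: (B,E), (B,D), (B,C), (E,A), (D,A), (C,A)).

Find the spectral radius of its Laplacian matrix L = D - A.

Degrees: deg(A) = 3, deg(B) = 3, deg(C) = 2, deg(D) = 2, deg(E) = 2.
L = D − A with rows/columns ordered (A, B, C, D, E):
  [ 3,  0, -1, -1, -1]
  [ 0,  3, -1, -1, -1]
  [-1, -1,  2,  0,  0]
  [-1, -1,  0,  2,  0]
  [-1, -1,  0,  0,  2]
Characteristic polynomial: det(λI − L) = λ(λ − 2)²(λ − 3)(λ − 5).
Roots: λ = 0; (λ − 2) = 0 ⇒ λ = 2 (multiplicity 2); (λ − 3) = 0 ⇒ λ = 3; (λ − 5) = 0 ⇒ λ = 5.
(Check: the roots sum (with multiplicity) to 12, matching trace L = Σdeg = 2·6 = 12.)
Laplacian eigenvalues: [0.0, 2.0, 2.0, 3.0, 5.0]. Largest eigenvalue (spectral radius) = 5.0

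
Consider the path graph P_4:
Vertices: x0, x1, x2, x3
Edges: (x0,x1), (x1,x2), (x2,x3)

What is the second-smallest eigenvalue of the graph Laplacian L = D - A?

The path graph P_n has Laplacian eigenvalues λ_k = 2 − 2cos(kπ/n), k = 0, 1, …, n−1. Here n = 4:
k=0: 2 − 2cos(0) = 0.0; k=1: 2 − 2cos(π/4) = 0.5858; k=2: 2 − 2cos(π/2) = 2.0; k=3: 2 − 2cos(3π/4) = 3.4142.
Laplacian eigenvalues: [0.0, 0.5858, 2.0, 3.4142]. Algebraic connectivity (smallest non-zero eigenvalue) = 0.5858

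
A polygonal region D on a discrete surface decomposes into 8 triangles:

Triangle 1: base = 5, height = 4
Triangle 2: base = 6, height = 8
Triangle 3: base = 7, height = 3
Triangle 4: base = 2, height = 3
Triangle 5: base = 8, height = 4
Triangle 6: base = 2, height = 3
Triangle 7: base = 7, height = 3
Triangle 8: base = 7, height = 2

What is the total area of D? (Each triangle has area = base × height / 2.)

(1/2)×5×4 + (1/2)×6×8 + (1/2)×7×3 + (1/2)×2×3 + (1/2)×8×4 + (1/2)×2×3 + (1/2)×7×3 + (1/2)×7×2 = 84.0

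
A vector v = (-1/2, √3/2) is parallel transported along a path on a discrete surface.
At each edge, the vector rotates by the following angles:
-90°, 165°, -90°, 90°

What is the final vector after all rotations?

Total rotation: (-90°) + 165° + (-90°) + 90° = 75°. Final vector: (-0.9659, -0.2588)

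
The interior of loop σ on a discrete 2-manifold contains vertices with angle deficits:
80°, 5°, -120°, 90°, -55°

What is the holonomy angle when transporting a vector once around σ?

Holonomy = total enclosed curvature = 80° + 5° + (-120°) + 90° + (-55°) = 0°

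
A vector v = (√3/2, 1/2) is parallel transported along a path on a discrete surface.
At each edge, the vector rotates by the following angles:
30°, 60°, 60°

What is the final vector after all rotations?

Total rotation: 30° + 60° + 60° = 150°. Final vector: (-1, 0)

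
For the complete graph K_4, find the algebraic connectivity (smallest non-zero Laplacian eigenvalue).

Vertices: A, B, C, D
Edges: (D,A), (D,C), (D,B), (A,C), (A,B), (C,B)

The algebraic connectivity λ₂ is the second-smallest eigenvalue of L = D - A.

For the complete graph K_n, L = nI − J (J = all-ones matrix). J has eigenvalues n (once, eigenvector 𝟙) and 0 (multiplicity n−1), so L has eigenvalues 0 (once) and n (multiplicity n−1). Here n = 4: eigenvalue 0 once and 4 with multiplicity 3.
Laplacian eigenvalues: [0.0, 4.0, 4.0, 4.0]. Algebraic connectivity (smallest non-zero eigenvalue) = 4.0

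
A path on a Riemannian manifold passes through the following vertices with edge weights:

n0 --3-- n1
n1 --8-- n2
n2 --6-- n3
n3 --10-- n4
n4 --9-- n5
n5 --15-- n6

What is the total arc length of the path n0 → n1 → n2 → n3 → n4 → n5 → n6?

Arc length = 3 + 8 + 6 + 10 + 9 + 15 = 51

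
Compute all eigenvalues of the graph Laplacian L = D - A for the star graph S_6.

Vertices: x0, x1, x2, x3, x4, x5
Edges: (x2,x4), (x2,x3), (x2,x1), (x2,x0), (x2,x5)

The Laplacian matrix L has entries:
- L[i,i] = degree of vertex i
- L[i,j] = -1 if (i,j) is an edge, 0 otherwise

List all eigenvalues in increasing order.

The star S_6 is the complete bipartite graph K_{1,5} (one hub of degree 5, 5 leaves of degree 1). The Laplacian spectrum of K_{p,q} is 0, p (multiplicity q−1), q (multiplicity p−1), p+q. With p = 1, q = 5: 0 once, 1 with multiplicity 4, and 6 once. (Check: trace L = sum of degrees = 10 = 4·1 + 6.)
Laplacian eigenvalues (increasing order): [0.0, 1.0, 1.0, 1.0, 1.0, 6.0]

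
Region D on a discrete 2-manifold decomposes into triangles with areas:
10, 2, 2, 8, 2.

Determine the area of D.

10 + 2 + 2 + 8 + 2 = 24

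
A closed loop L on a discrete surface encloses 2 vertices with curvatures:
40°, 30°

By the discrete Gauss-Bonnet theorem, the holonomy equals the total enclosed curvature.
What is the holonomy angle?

Holonomy = total enclosed curvature = 40° + 30° = 70°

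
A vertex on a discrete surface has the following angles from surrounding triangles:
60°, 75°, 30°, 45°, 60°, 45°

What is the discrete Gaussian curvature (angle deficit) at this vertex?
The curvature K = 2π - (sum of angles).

Sum of angles = 315°. K = 360° - 315° = 45°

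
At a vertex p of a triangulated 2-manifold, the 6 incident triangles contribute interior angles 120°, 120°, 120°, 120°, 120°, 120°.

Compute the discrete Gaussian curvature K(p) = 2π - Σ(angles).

Sum of angles = 720°. K = 360° - 720° = -360° = -2π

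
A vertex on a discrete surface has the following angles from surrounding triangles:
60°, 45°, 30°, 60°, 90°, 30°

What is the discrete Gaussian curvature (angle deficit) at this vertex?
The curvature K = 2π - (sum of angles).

Sum of angles = 315°. K = 360° - 315° = 45°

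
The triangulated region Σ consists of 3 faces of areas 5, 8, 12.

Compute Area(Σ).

5 + 8 + 12 = 25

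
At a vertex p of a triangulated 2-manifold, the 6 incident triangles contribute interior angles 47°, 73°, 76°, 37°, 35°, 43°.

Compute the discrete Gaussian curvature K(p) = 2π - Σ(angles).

Sum of angles = 311°. K = 360° - 311° = 49° = 49π/180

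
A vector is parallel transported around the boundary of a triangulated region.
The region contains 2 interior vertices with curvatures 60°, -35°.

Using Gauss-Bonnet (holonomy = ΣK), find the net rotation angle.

Holonomy = total enclosed curvature = 60° + (-35°) = 25°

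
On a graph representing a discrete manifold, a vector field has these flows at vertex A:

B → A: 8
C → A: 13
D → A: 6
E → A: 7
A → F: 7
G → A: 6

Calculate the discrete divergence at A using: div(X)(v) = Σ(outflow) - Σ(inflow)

Divergence = sum of outgoing flows = (-8) + (-13) + (-6) + (-7) + 7 + (-6) = -33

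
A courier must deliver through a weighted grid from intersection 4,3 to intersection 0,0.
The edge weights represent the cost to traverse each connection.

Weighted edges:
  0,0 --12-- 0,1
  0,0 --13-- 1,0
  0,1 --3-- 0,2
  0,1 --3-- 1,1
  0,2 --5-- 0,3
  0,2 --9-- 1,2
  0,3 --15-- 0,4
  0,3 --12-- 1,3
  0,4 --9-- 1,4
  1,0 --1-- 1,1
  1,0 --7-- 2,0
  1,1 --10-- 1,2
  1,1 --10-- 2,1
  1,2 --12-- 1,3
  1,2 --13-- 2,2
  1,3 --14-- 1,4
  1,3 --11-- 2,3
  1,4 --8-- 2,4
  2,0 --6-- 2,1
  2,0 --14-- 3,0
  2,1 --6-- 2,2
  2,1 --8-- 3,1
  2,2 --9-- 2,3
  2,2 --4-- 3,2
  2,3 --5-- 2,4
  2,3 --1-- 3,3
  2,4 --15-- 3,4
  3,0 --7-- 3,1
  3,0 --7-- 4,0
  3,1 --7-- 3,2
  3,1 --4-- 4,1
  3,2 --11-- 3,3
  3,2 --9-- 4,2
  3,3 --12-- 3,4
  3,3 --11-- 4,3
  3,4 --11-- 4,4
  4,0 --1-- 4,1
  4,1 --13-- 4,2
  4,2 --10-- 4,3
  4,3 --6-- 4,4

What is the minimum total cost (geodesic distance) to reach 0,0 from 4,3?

Shortest path: 4,3 → 3,3 → 2,3 → 2,2 → 2,1 → 1,1 → 1,0 → 0,0, total weight = 51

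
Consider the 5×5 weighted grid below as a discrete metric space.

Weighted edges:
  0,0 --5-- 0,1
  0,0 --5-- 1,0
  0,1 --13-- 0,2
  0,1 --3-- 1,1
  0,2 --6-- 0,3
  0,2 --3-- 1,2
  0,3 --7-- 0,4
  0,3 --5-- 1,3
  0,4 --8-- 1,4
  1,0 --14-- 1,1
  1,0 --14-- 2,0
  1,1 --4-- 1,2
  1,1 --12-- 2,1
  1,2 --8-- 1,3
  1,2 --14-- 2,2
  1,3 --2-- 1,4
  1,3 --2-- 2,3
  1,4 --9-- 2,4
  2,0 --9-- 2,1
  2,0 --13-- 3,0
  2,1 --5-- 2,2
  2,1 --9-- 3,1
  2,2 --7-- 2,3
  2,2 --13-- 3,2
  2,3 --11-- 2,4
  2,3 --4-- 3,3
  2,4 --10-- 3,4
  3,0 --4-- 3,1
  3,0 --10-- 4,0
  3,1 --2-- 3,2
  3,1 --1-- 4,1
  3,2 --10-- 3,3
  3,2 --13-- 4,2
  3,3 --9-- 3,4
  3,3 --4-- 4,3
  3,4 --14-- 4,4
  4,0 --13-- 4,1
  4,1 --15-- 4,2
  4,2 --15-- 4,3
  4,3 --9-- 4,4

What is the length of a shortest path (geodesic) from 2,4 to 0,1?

Shortest path: 2,4 → 1,4 → 1,3 → 1,2 → 1,1 → 0,1, total weight = 26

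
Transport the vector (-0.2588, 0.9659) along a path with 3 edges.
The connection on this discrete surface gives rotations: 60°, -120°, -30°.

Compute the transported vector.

Total rotation: 60° + (-120°) + (-30°) = -90°. Final vector: (0.9659, 0.2588)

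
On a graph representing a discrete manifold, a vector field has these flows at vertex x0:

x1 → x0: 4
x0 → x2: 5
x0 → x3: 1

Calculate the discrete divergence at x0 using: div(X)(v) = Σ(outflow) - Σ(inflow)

Divergence = sum of outgoing flows = (-4) + 5 + 1 = 2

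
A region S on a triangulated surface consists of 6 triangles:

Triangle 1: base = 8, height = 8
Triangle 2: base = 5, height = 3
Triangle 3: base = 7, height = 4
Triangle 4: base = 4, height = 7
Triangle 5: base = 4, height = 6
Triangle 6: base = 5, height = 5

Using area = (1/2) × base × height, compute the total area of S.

(1/2)×8×8 + (1/2)×5×3 + (1/2)×7×4 + (1/2)×4×7 + (1/2)×4×6 + (1/2)×5×5 = 92.0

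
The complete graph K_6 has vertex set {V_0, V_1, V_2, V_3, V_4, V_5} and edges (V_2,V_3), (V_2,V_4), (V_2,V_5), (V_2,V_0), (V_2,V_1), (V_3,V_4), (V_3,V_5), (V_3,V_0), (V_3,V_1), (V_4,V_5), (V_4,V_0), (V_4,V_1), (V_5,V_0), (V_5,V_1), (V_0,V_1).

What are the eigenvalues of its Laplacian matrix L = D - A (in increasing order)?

For the complete graph K_n, L = nI − J (J = all-ones matrix). J has eigenvalues n (once, eigenvector 𝟙) and 0 (multiplicity n−1), so L has eigenvalues 0 (once) and n (multiplicity n−1). Here n = 6: eigenvalue 0 once and 6 with multiplicity 5.
Laplacian eigenvalues (increasing order): [0.0, 6.0, 6.0, 6.0, 6.0, 6.0]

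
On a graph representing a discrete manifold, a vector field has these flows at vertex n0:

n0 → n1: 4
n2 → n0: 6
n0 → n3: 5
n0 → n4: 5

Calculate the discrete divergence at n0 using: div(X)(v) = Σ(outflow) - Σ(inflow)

Divergence = sum of outgoing flows = 4 + (-6) + 5 + 5 = 8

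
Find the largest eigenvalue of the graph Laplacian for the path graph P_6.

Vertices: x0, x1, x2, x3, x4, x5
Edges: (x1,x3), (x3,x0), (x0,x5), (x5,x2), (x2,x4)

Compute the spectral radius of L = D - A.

The path graph P_n has Laplacian eigenvalues λ_k = 2 − 2cos(kπ/n), k = 0, 1, …, n−1. Here n = 6:
k=0: 2 − 2cos(0) = 0.0; k=1: 2 − 2cos(π/6) = 0.2679; k=2: 2 − 2cos(π/3) = 1.0; k=3: 2 − 2cos(π/2) = 2.0; k=4: 2 − 2cos(2π/3) = 3.0; k=5: 2 − 2cos(5π/6) = 3.7321.
Laplacian eigenvalues: [0.0, 0.2679, 1.0, 2.0, 3.0, 3.7321]. Largest eigenvalue (spectral radius) = 3.7321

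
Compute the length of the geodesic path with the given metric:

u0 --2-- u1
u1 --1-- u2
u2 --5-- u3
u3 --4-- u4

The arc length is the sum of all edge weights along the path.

Arc length = 2 + 1 + 5 + 4 = 12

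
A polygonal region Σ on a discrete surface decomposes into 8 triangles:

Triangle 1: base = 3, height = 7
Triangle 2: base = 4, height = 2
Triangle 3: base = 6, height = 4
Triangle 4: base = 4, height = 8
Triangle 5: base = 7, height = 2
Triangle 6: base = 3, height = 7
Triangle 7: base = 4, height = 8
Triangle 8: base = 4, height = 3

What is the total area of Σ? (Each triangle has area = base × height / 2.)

(1/2)×3×7 + (1/2)×4×2 + (1/2)×6×4 + (1/2)×4×8 + (1/2)×7×2 + (1/2)×3×7 + (1/2)×4×8 + (1/2)×4×3 = 82.0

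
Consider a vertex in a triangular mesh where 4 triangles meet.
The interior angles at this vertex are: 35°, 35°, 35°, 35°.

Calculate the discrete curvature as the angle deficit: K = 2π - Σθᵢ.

Sum of angles = 140°. K = 360° - 140° = 220°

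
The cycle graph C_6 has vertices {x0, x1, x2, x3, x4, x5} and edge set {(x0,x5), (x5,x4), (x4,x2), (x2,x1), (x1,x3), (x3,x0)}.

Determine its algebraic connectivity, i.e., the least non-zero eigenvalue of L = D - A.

The cycle graph C_n has Laplacian eigenvalues λ_k = 2 − 2cos(2πk/n), k = 0, 1, …, n−1. Here n = 6:
k=0: 2 − 2cos(0) = 0.0; k=1: 2 − 2cos(π/3) = 1.0; k=2: 2 − 2cos(2π/3) = 3.0; k=3: 2 − 2cos(π) = 4.0; k=4: 2 − 2cos(4π/3) = 3.0; k=5: 2 − 2cos(5π/3) = 1.0.
Laplacian eigenvalues: [0.0, 1.0, 1.0, 3.0, 3.0, 4.0]. Algebraic connectivity (smallest non-zero eigenvalue) = 1.0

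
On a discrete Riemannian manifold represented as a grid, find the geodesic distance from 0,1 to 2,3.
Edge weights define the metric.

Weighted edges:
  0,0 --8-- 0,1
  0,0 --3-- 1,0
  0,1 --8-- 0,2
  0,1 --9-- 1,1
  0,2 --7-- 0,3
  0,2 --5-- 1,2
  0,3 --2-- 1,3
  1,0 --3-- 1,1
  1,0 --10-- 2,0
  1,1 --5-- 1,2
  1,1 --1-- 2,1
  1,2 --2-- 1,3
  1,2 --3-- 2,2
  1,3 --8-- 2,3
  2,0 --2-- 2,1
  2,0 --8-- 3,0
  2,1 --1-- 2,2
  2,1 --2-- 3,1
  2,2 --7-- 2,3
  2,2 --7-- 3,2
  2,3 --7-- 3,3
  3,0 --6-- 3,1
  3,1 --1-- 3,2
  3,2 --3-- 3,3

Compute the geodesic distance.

Shortest path: 0,1 → 1,1 → 2,1 → 2,2 → 2,3, total weight = 18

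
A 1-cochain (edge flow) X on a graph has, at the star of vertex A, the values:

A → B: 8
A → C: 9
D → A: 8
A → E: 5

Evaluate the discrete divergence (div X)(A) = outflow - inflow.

Divergence = sum of outgoing flows = 8 + 9 + (-8) + 5 = 14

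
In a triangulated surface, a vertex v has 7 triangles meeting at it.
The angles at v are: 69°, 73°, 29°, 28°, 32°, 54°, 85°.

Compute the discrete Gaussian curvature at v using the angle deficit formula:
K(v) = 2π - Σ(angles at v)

Sum of angles = 370°. K = 360° - 370° = -10° = -π/18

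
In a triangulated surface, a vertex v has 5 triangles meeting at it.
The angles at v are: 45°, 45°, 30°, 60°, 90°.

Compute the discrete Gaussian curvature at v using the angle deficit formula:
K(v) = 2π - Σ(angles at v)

Sum of angles = 270°. K = 360° - 270° = 90°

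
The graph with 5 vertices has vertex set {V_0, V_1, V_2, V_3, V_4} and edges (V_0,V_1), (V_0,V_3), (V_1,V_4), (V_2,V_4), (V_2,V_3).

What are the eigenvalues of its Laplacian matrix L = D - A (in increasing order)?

Degrees: deg(V_0) = 2, deg(V_1) = 2, deg(V_2) = 2, deg(V_3) = 2, deg(V_4) = 2.
L = D − A with rows/columns ordered (V_0, V_1, V_2, V_3, V_4):
  [ 2, -1,  0, -1,  0]
  [-1,  2,  0,  0, -1]
  [ 0,  0,  2, -1, -1]
  [-1,  0, -1,  2,  0]
  [ 0, -1, -1,  0,  2]
Characteristic polynomial: det(λI − L) = λ(λ² − 5λ + 5)².
Roots: λ = 0; (λ² − 5λ + 5) = 0 ⇒ λ = (5 ± √5)/2 ≈ 1.382, 3.618 (multiplicity 2).
(Check: the roots sum (with multiplicity) to 10, matching trace L = Σdeg = 2·5 = 10.)
Laplacian eigenvalues (increasing order): [0.0, 1.382, 1.382, 3.618, 3.618]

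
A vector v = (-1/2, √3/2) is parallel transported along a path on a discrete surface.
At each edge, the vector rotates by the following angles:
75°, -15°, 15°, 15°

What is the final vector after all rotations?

Total rotation: 75° + (-15°) + 15° + 15° = 90°. Final vector: (-0.8660, -0.5000)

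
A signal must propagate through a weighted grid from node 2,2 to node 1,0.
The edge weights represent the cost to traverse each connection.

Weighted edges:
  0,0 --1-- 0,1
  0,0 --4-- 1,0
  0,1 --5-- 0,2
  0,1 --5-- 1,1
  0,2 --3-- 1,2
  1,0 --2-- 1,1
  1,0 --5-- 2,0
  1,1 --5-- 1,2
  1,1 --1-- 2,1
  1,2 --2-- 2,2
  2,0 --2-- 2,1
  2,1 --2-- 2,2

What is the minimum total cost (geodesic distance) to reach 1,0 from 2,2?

Shortest path: 2,2 → 2,1 → 1,1 → 1,0, total weight = 5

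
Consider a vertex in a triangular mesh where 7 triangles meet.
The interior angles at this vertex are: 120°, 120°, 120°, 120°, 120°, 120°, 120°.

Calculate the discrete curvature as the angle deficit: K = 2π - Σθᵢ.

Sum of angles = 840°. K = 360° - 840° = -480° = -8π/3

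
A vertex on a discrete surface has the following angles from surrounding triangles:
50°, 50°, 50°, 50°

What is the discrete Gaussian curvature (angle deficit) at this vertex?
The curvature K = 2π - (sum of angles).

Sum of angles = 200°. K = 360° - 200° = 160°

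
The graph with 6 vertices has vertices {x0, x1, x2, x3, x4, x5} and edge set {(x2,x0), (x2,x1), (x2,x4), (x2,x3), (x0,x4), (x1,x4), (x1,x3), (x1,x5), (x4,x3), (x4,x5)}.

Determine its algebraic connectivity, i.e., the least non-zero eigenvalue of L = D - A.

Degrees: deg(x0) = 2, deg(x1) = 4, deg(x2) = 4, deg(x3) = 3, deg(x4) = 5, deg(x5) = 2.
L = D − A with rows/columns ordered (x0, x1, x2, x3, x4, x5):
  [ 2,  0, -1,  0, -1,  0]
  [ 0,  4, -1, -1, -1, -1]
  [-1, -1,  4, -1, -1,  0]
  [ 0, -1, -1,  3, -1,  0]
  [-1, -1, -1, -1,  5, -1]
  [ 0, -1,  0,  0, -1,  2]
Characteristic polynomial: det(λI − L) = λ(λ² − 7λ + 9)(λ² − 7λ + 11)(λ − 6).
Roots: λ = 0; (λ² − 7λ + 9) = 0 ⇒ λ = (7 ± √13)/2 ≈ 1.6972, 5.3028; (λ² − 7λ + 11) = 0 ⇒ λ = (7 ± √5)/2 ≈ 2.382, 4.618; (λ − 6) = 0 ⇒ λ = 6.
(Check: the roots sum (with multiplicity) to 20, matching trace L = Σdeg = 2·10 = 20.)
Laplacian eigenvalues: [0.0, 1.6972, 2.382, 4.618, 5.3028, 6.0]. Algebraic connectivity (smallest non-zero eigenvalue) = 1.6972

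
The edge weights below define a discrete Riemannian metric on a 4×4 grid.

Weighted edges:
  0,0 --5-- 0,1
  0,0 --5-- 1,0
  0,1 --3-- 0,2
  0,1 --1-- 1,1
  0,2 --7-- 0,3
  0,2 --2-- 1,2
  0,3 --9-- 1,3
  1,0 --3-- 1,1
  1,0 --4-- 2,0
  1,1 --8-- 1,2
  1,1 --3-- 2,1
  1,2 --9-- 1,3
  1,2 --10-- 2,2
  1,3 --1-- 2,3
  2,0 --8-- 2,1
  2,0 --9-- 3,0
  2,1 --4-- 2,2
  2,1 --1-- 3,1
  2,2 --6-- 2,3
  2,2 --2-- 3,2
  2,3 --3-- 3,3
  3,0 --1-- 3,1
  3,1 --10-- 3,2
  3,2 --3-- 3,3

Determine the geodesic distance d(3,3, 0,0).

Shortest path: 3,3 → 3,2 → 2,2 → 2,1 → 1,1 → 0,1 → 0,0, total weight = 18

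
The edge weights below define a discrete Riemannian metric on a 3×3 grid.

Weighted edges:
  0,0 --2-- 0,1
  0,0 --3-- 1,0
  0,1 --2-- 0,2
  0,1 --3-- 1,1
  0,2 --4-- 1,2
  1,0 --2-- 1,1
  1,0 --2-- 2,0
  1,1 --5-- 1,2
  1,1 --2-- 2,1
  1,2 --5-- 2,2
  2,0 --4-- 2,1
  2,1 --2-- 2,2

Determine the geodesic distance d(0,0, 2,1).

Shortest path: 0,0 → 0,1 → 1,1 → 2,1, total weight = 7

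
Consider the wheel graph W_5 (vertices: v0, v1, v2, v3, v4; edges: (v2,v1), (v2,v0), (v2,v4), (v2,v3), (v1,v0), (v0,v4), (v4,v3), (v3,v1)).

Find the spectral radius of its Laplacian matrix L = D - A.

The wheel W_5 is the join K_1 ∨ C_4 (a hub joined to every vertex of a cycle of length 4). For a join G ∨ H (G on p vertices, H on q vertices) the Laplacian spectrum is 0, p+q, the eigenvalues of L(G) other than one 0 each shifted by +q, and the eigenvalues of L(H) other than one 0 each shifted by +p. With G = K_1 (p = 1, nothing left after dropping its 0) and H = C_4 (q = 4, eigenvalues 2 − 2cos(2πk/4), k = 0, …, 3; drop k = 0), the spectrum of W_5 is 0, 5, and 1 + (2 − 2cos(2πk/4)) = 3 − 2cos(2πk/4) for k = 1, …, 3:
k=1: 3 − 2cos(π/2) = 3.0; k=2: 3 − 2cos(π) = 5.0; k=3: 3 − 2cos(3π/2) = 3.0.
Laplacian eigenvalues: [0.0, 3.0, 3.0, 5.0, 5.0]. Largest eigenvalue (spectral radius) = 5.0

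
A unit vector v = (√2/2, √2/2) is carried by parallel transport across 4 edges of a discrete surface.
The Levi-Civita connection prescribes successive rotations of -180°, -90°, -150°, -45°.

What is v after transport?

Total rotation: (-180°) + (-90°) + (-150°) + (-45°) = -465° ≡ -105° (mod 360°). Final vector: (0.5000, -0.8660)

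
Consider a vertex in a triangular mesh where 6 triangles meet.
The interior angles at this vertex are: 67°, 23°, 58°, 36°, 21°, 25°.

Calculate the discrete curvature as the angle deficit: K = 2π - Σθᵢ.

Sum of angles = 230°. K = 360° - 230° = 130° = 13π/18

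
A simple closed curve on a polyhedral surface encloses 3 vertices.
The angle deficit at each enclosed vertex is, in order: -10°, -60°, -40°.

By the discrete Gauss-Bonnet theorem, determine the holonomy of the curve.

Holonomy = total enclosed curvature = (-10°) + (-60°) + (-40°) = -110°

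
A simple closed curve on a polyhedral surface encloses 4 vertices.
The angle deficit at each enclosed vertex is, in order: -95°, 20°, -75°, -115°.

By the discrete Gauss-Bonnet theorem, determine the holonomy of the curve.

Holonomy = total enclosed curvature = (-95°) + 20° + (-75°) + (-115°) = -265°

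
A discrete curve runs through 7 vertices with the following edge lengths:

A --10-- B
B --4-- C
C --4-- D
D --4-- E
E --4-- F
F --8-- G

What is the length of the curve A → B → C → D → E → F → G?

Arc length = 10 + 4 + 4 + 4 + 4 + 8 = 34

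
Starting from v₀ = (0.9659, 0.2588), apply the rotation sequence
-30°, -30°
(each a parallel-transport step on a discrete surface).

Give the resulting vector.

Total rotation: (-30°) + (-30°) = -60°. Final vector: (0.7071, -0.7071)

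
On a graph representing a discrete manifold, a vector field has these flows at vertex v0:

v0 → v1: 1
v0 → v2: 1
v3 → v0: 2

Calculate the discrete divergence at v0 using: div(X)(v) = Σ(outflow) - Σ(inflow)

Divergence = sum of outgoing flows = 1 + 1 + (-2) = 0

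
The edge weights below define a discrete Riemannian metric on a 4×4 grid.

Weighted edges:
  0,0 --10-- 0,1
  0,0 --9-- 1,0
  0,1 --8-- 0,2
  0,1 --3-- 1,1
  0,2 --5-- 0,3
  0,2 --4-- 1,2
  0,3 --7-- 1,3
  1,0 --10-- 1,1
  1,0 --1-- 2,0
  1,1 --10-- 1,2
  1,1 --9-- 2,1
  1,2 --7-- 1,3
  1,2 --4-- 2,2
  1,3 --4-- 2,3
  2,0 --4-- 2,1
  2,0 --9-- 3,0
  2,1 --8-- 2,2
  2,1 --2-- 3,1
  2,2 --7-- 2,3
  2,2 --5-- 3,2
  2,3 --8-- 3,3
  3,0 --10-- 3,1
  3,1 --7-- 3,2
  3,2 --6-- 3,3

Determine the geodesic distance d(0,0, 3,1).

Shortest path: 0,0 → 1,0 → 2,0 → 2,1 → 3,1, total weight = 16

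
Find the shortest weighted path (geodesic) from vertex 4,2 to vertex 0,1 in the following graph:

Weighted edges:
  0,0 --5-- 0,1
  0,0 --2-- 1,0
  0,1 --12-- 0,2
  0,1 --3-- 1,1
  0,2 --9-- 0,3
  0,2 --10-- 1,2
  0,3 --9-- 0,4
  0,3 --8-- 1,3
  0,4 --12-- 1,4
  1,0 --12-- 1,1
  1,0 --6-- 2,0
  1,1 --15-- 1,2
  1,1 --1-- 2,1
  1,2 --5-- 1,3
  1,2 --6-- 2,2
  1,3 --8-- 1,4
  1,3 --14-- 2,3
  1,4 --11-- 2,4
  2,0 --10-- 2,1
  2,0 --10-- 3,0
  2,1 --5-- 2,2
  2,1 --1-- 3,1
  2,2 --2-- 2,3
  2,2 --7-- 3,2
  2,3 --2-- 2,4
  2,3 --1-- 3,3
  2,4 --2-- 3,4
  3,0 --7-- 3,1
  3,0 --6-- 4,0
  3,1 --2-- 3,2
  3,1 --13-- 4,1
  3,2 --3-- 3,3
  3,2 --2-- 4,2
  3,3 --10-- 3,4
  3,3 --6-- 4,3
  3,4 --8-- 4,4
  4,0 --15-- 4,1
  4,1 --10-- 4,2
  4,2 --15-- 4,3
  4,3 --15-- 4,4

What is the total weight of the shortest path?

Shortest path: 4,2 → 3,2 → 3,1 → 2,1 → 1,1 → 0,1, total weight = 9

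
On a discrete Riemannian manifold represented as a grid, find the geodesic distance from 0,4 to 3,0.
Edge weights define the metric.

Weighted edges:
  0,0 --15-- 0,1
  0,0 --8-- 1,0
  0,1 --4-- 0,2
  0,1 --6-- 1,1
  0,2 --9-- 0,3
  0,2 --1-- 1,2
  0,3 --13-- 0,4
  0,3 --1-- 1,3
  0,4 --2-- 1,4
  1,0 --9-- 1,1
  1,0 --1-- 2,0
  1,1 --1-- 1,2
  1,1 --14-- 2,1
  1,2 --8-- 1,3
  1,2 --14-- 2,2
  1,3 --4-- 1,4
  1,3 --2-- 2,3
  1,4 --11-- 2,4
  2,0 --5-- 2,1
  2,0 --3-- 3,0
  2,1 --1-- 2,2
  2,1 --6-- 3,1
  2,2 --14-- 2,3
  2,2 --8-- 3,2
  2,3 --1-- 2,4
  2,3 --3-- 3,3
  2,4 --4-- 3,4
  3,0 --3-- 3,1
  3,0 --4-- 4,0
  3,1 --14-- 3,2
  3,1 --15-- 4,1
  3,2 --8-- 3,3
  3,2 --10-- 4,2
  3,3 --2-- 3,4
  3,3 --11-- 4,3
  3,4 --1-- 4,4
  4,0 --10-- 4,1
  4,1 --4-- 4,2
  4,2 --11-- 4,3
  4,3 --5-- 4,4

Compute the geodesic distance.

Shortest path: 0,4 → 1,4 → 1,3 → 1,2 → 1,1 → 1,0 → 2,0 → 3,0, total weight = 28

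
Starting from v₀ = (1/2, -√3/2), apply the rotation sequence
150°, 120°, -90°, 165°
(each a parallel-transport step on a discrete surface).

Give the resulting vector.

Total rotation: 150° + 120° + (-90°) + 165° = 345° ≡ -15° (mod 360°). Final vector: (0.2588, -0.9659)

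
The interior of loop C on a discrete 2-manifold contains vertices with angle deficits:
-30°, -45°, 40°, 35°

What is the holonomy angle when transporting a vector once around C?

Holonomy = total enclosed curvature = (-30°) + (-45°) + 40° + 35° = 0°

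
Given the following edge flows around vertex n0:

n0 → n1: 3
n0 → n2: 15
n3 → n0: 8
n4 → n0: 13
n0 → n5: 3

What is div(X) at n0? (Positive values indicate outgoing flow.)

Divergence = sum of outgoing flows = 3 + 15 + (-8) + (-13) + 3 = 0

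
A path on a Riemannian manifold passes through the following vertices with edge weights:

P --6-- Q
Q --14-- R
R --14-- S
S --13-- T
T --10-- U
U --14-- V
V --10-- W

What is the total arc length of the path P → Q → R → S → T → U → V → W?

Arc length = 6 + 14 + 14 + 13 + 10 + 14 + 10 = 81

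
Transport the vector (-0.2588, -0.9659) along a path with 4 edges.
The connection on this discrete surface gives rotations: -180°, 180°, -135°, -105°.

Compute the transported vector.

Total rotation: (-180°) + 180° + (-135°) + (-105°) = -240° ≡ 120° (mod 360°). Final vector: (0.9659, 0.2588)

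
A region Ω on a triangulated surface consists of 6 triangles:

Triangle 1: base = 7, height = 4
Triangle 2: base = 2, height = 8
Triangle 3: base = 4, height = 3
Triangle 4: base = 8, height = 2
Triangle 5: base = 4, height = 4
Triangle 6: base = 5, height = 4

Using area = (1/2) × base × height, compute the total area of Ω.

(1/2)×7×4 + (1/2)×2×8 + (1/2)×4×3 + (1/2)×8×2 + (1/2)×4×4 + (1/2)×5×4 = 54.0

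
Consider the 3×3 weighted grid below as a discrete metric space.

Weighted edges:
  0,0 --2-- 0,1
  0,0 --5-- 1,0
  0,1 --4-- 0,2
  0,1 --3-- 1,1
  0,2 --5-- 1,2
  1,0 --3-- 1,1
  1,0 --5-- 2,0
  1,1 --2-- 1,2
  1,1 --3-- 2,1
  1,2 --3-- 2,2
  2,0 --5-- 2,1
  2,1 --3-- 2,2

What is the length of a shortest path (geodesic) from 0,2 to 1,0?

Shortest path: 0,2 → 0,1 → 1,1 → 1,0, total weight = 10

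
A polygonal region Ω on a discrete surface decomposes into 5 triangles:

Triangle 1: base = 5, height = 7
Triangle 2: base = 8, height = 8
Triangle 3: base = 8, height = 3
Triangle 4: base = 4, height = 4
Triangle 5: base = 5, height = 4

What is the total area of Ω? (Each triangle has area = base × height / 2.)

(1/2)×5×7 + (1/2)×8×8 + (1/2)×8×3 + (1/2)×4×4 + (1/2)×5×4 = 79.5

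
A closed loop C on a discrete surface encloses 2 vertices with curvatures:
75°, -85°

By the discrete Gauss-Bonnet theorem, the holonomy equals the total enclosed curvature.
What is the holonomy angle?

Holonomy = total enclosed curvature = 75° + (-85°) = -10°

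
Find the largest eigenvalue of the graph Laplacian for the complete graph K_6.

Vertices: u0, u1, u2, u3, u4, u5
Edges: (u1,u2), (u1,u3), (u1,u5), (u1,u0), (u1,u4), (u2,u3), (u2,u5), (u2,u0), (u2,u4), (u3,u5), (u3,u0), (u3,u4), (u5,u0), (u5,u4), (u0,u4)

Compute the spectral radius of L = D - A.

For the complete graph K_n, L = nI − J (J = all-ones matrix). J has eigenvalues n (once, eigenvector 𝟙) and 0 (multiplicity n−1), so L has eigenvalues 0 (once) and n (multiplicity n−1). Here n = 6: eigenvalue 0 once and 6 with multiplicity 5.
Laplacian eigenvalues: [0.0, 6.0, 6.0, 6.0, 6.0, 6.0]. Largest eigenvalue (spectral radius) = 6.0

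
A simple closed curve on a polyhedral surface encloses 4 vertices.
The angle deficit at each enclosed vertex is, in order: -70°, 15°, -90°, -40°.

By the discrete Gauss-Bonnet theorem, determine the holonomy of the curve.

Holonomy = total enclosed curvature = (-70°) + 15° + (-90°) + (-40°) = -185°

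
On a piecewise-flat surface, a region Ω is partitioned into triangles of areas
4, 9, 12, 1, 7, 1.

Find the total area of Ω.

4 + 9 + 12 + 1 + 7 + 1 = 34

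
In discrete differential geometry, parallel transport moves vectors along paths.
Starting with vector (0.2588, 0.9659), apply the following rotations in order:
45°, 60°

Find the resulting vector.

Total rotation: 45° + 60° = 105°. Final vector: (-1, 0)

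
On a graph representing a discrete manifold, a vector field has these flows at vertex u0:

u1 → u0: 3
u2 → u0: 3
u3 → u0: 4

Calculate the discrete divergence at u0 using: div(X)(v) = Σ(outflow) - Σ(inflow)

Divergence = sum of outgoing flows = (-3) + (-3) + (-4) = -10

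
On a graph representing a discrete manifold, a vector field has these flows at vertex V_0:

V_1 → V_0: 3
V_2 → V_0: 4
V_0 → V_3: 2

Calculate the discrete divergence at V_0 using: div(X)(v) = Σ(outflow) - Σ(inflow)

Divergence = sum of outgoing flows = (-3) + (-4) + 2 = -5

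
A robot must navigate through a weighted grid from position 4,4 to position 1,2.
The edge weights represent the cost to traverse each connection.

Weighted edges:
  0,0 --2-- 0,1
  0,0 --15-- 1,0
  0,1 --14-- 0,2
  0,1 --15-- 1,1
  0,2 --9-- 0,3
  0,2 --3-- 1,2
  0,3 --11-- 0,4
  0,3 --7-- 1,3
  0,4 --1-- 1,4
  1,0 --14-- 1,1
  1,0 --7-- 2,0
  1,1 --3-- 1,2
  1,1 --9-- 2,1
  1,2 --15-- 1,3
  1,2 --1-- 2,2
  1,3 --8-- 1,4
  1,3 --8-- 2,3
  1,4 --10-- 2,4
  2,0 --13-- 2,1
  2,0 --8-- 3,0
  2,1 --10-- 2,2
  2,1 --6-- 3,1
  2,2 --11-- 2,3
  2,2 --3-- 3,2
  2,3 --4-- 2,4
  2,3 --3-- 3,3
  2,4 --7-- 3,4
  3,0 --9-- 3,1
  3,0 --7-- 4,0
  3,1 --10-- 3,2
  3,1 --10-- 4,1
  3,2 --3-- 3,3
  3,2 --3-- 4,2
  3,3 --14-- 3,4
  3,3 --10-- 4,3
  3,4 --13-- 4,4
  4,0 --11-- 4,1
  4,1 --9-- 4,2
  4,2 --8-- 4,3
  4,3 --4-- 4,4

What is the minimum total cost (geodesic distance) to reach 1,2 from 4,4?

Shortest path: 4,4 → 4,3 → 4,2 → 3,2 → 2,2 → 1,2, total weight = 19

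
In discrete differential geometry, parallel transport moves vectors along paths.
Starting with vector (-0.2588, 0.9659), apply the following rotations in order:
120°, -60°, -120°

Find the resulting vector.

Total rotation: 120° + (-60°) + (-120°) = -60°. Final vector: (0.7071, 0.7071)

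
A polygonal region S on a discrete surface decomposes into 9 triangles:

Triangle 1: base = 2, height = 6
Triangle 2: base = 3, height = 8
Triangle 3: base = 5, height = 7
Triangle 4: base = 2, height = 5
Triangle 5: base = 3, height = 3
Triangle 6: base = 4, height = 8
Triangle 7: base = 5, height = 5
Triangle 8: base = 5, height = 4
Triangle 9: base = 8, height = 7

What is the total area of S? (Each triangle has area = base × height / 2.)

(1/2)×2×6 + (1/2)×3×8 + (1/2)×5×7 + (1/2)×2×5 + (1/2)×3×3 + (1/2)×4×8 + (1/2)×5×5 + (1/2)×5×4 + (1/2)×8×7 = 111.5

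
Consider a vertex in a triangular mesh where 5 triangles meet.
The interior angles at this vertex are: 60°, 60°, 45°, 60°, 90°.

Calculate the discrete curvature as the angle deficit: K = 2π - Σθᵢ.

Sum of angles = 315°. K = 360° - 315° = 45°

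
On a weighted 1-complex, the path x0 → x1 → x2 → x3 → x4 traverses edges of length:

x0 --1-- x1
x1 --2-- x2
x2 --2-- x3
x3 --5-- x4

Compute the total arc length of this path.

Arc length = 1 + 2 + 2 + 5 = 10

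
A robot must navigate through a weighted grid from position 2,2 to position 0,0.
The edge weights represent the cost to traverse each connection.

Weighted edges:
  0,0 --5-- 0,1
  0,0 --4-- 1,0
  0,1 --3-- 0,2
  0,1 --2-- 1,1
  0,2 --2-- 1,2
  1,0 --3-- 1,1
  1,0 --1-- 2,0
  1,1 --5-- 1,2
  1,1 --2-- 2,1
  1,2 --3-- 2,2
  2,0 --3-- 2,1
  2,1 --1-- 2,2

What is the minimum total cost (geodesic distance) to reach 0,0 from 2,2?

Shortest path: 2,2 → 2,1 → 2,0 → 1,0 → 0,0, total weight = 9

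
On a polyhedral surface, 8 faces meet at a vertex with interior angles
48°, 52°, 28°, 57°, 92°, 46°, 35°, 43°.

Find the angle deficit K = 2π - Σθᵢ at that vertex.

Sum of angles = 401°. K = 360° - 401° = -41° = -41π/180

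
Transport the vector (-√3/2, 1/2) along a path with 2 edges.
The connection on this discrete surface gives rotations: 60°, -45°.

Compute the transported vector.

Total rotation: 60° + (-45°) = 15°. Final vector: (-0.9659, 0.2588)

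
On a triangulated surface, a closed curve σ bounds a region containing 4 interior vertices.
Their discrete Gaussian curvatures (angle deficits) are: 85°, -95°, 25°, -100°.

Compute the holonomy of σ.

Holonomy = total enclosed curvature = 85° + (-95°) + 25° + (-100°) = -85°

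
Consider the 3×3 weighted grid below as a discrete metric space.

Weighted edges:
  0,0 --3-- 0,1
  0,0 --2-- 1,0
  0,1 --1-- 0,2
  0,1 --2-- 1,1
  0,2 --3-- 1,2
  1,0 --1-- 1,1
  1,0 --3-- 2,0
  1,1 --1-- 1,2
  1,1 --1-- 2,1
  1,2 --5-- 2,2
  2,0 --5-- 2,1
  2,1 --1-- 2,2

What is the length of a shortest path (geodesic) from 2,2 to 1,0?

Shortest path: 2,2 → 2,1 → 1,1 → 1,0, total weight = 3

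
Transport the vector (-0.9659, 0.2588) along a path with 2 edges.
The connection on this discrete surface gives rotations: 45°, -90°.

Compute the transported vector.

Total rotation: 45° + (-90°) = -45°. Final vector: (-0.5000, 0.8660)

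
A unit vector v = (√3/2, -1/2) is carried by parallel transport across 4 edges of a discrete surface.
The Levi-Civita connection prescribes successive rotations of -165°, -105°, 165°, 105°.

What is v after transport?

Total rotation: (-165°) + (-105°) + 165° + 105° = 0°. Final vector: (0.8660, -0.5000)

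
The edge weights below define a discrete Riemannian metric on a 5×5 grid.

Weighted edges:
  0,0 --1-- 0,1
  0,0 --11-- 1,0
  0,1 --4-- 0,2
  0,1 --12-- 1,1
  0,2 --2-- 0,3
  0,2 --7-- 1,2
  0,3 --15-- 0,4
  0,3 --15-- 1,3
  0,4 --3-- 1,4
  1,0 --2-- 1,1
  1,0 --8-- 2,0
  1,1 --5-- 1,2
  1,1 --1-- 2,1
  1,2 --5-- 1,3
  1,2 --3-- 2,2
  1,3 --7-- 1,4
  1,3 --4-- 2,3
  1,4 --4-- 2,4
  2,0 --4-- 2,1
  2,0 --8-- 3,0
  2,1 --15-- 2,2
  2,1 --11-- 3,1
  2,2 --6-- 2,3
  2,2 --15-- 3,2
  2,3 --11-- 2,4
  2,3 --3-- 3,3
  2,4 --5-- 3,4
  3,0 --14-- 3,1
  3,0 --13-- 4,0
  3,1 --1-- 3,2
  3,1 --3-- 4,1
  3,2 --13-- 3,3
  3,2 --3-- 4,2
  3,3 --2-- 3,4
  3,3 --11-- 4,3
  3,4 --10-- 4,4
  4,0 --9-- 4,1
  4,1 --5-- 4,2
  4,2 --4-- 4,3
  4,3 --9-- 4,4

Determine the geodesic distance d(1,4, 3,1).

Shortest path: 1,4 → 2,4 → 3,4 → 3,3 → 3,2 → 3,1, total weight = 25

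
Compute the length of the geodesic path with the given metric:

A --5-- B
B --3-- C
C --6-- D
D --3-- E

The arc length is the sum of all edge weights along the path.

Arc length = 5 + 3 + 6 + 3 = 17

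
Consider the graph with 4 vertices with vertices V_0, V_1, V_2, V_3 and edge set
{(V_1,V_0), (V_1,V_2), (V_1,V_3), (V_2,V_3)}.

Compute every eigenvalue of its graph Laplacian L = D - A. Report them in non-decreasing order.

Degrees: deg(V_0) = 1, deg(V_1) = 3, deg(V_2) = 2, deg(V_3) = 2.
L = D − A with rows/columns ordered (V_0, V_1, V_2, V_3):
  [ 1, -1,  0,  0]
  [-1,  3, -1, -1]
  [ 0, -1,  2, -1]
  [ 0, -1, -1,  2]
Characteristic polynomial: det(λI − L) = λ(λ − 1)(λ − 3)(λ − 4).
Roots: λ = 0; (λ − 1) = 0 ⇒ λ = 1; (λ − 3) = 0 ⇒ λ = 3; (λ − 4) = 0 ⇒ λ = 4.
(Check: the roots sum (with multiplicity) to 8, matching trace L = Σdeg = 2·4 = 8.)
Laplacian eigenvalues (increasing order): [0.0, 1.0, 3.0, 4.0]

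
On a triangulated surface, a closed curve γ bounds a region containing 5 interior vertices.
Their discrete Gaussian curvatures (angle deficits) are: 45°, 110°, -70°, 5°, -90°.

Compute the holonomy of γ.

Holonomy = total enclosed curvature = 45° + 110° + (-70°) + 5° + (-90°) = 0°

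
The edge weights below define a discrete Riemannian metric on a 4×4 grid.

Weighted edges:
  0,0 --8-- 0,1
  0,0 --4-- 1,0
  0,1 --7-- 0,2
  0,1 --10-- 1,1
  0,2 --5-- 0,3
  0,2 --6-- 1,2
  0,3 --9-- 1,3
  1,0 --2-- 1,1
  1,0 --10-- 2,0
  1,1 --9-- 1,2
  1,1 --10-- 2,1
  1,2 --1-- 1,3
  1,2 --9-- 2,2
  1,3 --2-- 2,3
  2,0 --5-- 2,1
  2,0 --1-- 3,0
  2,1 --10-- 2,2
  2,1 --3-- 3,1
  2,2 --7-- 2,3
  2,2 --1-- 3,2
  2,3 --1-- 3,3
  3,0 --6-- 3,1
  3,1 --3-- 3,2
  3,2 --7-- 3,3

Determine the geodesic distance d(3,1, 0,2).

Shortest path: 3,1 → 3,2 → 2,2 → 1,2 → 0,2, total weight = 19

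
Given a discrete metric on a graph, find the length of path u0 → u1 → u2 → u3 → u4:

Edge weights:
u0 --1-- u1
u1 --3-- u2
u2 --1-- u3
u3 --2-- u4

Arc length = 1 + 3 + 1 + 2 = 7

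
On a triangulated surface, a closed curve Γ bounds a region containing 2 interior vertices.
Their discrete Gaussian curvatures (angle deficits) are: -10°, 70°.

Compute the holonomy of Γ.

Holonomy = total enclosed curvature = (-10°) + 70° = 60°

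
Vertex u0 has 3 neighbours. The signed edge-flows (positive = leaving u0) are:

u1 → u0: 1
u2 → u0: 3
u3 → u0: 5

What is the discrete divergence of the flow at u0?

Divergence = sum of outgoing flows = (-1) + (-3) + (-5) = -9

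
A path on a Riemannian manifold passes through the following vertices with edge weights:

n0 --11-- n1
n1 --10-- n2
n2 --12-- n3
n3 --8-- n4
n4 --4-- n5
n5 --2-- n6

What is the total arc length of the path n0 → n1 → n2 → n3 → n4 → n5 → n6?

Arc length = 11 + 10 + 12 + 8 + 4 + 2 = 47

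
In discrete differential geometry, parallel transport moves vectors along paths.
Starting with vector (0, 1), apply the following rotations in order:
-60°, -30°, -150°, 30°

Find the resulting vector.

Total rotation: (-60°) + (-30°) + (-150°) + 30° = -210° ≡ 150° (mod 360°). Final vector: (-0.5000, -0.8660)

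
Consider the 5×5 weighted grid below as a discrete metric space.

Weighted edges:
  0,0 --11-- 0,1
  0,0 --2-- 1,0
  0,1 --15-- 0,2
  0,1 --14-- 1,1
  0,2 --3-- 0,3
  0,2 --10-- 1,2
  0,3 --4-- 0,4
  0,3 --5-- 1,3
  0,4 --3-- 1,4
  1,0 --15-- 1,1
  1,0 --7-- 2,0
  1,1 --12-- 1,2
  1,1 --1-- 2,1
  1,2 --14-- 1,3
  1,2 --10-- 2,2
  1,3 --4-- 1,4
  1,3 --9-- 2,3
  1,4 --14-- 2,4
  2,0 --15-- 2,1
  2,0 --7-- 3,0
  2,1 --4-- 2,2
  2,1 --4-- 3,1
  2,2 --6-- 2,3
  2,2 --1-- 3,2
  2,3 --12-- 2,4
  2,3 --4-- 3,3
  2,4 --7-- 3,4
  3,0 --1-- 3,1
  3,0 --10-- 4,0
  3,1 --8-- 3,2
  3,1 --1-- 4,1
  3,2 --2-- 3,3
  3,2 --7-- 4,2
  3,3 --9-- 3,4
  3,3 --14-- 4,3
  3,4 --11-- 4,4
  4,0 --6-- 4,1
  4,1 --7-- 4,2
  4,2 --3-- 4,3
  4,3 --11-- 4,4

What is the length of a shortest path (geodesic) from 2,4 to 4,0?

Shortest path: 2,4 → 3,4 → 3,3 → 3,2 → 3,1 → 4,1 → 4,0, total weight = 33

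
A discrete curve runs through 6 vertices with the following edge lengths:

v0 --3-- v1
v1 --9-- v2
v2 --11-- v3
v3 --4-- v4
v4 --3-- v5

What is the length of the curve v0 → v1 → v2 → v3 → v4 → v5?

Arc length = 3 + 9 + 11 + 4 + 3 = 30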